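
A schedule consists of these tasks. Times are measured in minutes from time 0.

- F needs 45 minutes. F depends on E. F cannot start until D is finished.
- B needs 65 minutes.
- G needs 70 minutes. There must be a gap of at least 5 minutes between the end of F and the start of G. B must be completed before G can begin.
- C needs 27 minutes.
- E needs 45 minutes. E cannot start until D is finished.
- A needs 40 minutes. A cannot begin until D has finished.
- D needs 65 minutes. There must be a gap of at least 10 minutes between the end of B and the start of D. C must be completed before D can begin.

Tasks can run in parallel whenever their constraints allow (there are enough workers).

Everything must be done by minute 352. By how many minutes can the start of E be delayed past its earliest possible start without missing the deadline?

C has no prerequisites, so it starts at minute 0 and finishes at minute 27.
Nothing blocks B, so it runs from minute 0 to minute 65.
D needs all of B (finishes minute 65, plus 10-minute gap → minute 75); C (finishes minute 27). That puts its earliest start at minute 75; it finishes at 75 + 65 = minute 140.
After D (finishes minute 140), E can start at minute 140 and finishes at minute 185.

Working backward from the deadline:
To finish by minute 352, G (duration 70) must start no later than minute 282.
F has to be done before G (must start by minute 282, minus 5-minute gap → minute 277). That means finishing by minute 277, i.e. starting by 277 − 45 = minute 232.
Since F (must start by minute 232) depends on it, E must finish by minute 232. Backing off its 45-minute duration gives a latest start of minute 187.
So E can start as early as minute 140 and as late as minute 187, giving 187 − 140 = 47 minutes of slack.

47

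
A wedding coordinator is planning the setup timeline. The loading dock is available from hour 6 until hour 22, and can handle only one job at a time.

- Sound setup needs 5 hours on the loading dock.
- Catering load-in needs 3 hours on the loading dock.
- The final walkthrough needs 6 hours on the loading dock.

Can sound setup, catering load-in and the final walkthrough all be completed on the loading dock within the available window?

The loading dock window is 22 − 6 = 16 hours.
Running back to back, the jobs need 5 + 3 + 6 = 14 hours on the loading dock.
Since 14 ≤ 16, they fit within the window.

Yes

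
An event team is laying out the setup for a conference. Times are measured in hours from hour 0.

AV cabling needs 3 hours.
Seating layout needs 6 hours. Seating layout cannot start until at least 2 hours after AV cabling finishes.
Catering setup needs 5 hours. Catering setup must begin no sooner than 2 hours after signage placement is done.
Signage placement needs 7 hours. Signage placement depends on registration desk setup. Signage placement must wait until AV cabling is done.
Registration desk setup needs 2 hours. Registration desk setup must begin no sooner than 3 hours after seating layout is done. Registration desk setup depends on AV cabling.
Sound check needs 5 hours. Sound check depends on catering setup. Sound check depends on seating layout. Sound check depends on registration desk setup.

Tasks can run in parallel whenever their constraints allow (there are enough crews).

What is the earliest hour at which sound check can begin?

AV cabling can start immediately at hour 0; it finishes at hour 3.
Seating layout waits on AV cabling (finishes hour 3, plus 2-hour gap → hour 5), so it starts at hour 5 and finishes at 5 + 6 = hour 11.
For registration desk setup: seating layout (finishes hour 11, plus 3-hour gap → hour 14); AV cabling (finishes hour 3). Taking the maximum gives a start of hour 14, and it finishes at 14 + 2 = hour 16.
Signage placement needs all of registration desk setup (finishes hour 16); AV cabling (finishes hour 3). That puts its earliest start at hour 16; it finishes at 16 + 7 = hour 23.
Catering setup waits on signage placement (finishes hour 23, plus 2-hour gap → hour 25), so it starts at hour 25 and finishes at 25 + 5 = hour 30.
Sound check waits on catering setup (finishes hour 30); seating layout (finishes hour 11); registration desk setup (finishes hour 16). The latest of these is hour 30, which is the earliest sound check can start.

30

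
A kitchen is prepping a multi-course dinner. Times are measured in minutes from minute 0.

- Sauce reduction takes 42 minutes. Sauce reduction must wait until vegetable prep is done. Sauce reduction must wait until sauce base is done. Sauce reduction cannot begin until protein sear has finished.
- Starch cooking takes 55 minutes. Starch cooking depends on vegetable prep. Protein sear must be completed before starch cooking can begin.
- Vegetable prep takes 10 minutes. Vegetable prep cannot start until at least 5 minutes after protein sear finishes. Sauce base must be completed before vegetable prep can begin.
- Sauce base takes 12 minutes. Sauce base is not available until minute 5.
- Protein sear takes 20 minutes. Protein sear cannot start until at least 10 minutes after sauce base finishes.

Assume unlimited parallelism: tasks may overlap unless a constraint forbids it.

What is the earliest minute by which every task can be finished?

Sauce base waits on its own release at minute 5, so it starts at minute 5 and finishes at 5 + 12 = minute 17.
After sauce base (finishes minute 17, plus 10-minute gap → minute 27), protein sear can start at minute 27 and finishes at minute 47.
Vegetable prep has to wait for protein sear (finishes minute 47, plus 5-minute gap → minute 52); sauce base (finishes minute 17). The latest of these is minute 52, so vegetable prep runs minute 52 to 52 + 10 = minute 62.
For starch cooking: vegetable prep (finishes minute 62); protein sear (finishes minute 47). Taking the maximum gives a start of minute 62, and it finishes at 62 + 55 = minute 117.
For sauce reduction: vegetable prep (finishes minute 62); sauce base (finishes minute 17); protein sear (finishes minute 47). Taking the maximum gives a start of minute 62, and it finishes at 62 + 42 = minute 104.
All tasks are finished once the last one completes. Finish times: Sauce base at 17, Protein sear at 47, Vegetable prep at 62, Sauce reduction at 104, Starch cooking at 117. The latest is minute 117.

117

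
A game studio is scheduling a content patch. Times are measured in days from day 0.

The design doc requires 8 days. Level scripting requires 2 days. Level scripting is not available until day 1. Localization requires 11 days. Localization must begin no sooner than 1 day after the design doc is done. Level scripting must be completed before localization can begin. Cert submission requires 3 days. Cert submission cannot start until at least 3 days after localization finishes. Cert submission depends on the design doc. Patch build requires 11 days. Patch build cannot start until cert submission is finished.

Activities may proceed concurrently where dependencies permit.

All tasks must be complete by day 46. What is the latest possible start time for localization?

Patch build has no dependents, so it just needs to finish by day 46. Starting by 46 − 11 = day 35 achieves that.
Cert submission feeds into patch build (must start by day 35); so cert submission must finish by day 35 and therefore start by day 32.
Localization must finish before cert submission (must start by day 32, minus 3-day gap → day 29). With an 11-day duration, localization must start by 29 − 11 = day 18.

18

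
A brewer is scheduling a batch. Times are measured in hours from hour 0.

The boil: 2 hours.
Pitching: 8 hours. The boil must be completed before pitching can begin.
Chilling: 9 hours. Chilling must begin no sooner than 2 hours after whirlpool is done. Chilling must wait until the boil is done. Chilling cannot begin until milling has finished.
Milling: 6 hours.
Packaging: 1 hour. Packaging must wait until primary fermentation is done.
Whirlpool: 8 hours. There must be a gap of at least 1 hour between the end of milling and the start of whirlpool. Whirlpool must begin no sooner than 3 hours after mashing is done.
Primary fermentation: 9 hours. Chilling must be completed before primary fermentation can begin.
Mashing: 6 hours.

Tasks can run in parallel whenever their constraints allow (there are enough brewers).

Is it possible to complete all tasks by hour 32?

No

The boil can start immediately at hour 0; it finishes at hour 2.
After the boil (finishes hour 2), pitching can start at hour 2 and finishes at hour 10.
Mashing can start immediately at hour 0; it finishes at hour 6.
Milling has no prerequisites, so it starts at hour 0 and finishes at hour 6.
Whirlpool needs all of milling (finishes hour 6, plus 1-hour gap → hour 7); mashing (finishes hour 6, plus 3-hour gap → hour 9). That puts its earliest start at hour 9; it finishes at 9 + 8 = hour 17.
Chilling needs all of whirlpool (finishes hour 17, plus 2-hour gap → hour 19); the boil (finishes hour 2); milling (finishes hour 6). That puts its earliest start at hour 19; it finishes at 19 + 9 = hour 28.
Primary fermentation cannot begin until chilling (finishes hour 28). It runs from hour 28 to 28 + 9 = hour 37.
After primary fermentation (finishes hour 37), packaging can start at hour 37 and finishes at hour 38.
The earliest everything can be done is hour 38, which is after the deadline of 32, so it is not possible.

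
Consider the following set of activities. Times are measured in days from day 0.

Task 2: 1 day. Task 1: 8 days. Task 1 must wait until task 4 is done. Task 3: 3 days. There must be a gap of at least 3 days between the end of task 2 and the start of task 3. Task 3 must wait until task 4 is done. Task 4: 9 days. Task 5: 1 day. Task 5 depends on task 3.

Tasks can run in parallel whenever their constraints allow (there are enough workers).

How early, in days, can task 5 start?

Task 4 has no prerequisites, so it starts at day 0 and finishes at day 9.
Nothing blocks task 2, so it runs from day 0 to day 1.
Task 3 needs all of task 2 (finishes day 1, plus 3-day gap → day 4); task 4 (finishes day 9). That puts its earliest start at day 9; it finishes at 9 + 3 = day 12.
Task 5 waits on task 3 (finishes day 12), so the earliest it can start is day 12.

12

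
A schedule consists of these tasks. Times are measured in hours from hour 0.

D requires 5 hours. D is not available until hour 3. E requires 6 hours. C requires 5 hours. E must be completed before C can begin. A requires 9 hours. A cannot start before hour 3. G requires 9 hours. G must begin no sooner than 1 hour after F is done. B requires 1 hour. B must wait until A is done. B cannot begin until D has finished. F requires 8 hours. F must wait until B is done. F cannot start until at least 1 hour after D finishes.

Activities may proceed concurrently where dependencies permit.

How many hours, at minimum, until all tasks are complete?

31

E has no prerequisites, so it starts at hour 0 and finishes at hour 6.
After E (finishes hour 6), C can start at hour 6 and finishes at hour 11.
D waits on its own release at hour 3, so it starts at hour 3 and finishes at 3 + 5 = hour 8.
A cannot begin until its own release at hour 3. It runs from hour 3 to 3 + 9 = hour 12.
B has to wait for A (finishes hour 12); D (finishes hour 8). The latest of these is hour 12, so B runs hour 12 to 12 + 1 = hour 13.
F cannot start until B (finishes hour 13); D (finishes hour 8, plus 1-hour gap → hour 9). The controlling bound is hour 13, so F finishes at 13 + 8 = hour 21.
G waits on F (finishes hour 21, plus 1-hour gap → hour 22), so it starts at hour 22 and finishes at 22 + 9 = hour 31.
All tasks are finished once the last one completes. Finish times: A at 12, B at 13, C at 11, D at 8, E at 6, F at 21, G at 31. The latest is hour 31.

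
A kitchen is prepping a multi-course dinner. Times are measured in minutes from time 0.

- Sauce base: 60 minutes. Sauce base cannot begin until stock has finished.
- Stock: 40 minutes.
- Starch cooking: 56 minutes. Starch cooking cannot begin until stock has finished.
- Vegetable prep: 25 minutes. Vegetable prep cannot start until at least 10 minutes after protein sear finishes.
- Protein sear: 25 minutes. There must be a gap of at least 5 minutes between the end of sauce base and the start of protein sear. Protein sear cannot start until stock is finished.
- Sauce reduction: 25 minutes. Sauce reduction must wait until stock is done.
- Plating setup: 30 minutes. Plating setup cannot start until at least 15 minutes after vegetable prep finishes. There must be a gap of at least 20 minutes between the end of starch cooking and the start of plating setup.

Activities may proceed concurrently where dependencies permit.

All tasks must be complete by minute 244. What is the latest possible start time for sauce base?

To finish by minute 244, plating setup (duration 30) must start no later than minute 214.
Vegetable prep must finish before plating setup (must start by minute 214, minus 15-minute gap → minute 199). With a 25-minute duration, vegetable prep must start by 199 − 25 = minute 174.
Since vegetable prep (must start by minute 174, minus 10-minute gap → minute 164) depends on it, protein sear must finish by minute 164. Backing off its 25-minute duration gives a latest start of minute 139.
Sauce base has to be done before protein sear (must start by minute 139, minus 5-minute gap → minute 134). That means finishing by minute 134, i.e. starting by 134 − 60 = minute 74.

74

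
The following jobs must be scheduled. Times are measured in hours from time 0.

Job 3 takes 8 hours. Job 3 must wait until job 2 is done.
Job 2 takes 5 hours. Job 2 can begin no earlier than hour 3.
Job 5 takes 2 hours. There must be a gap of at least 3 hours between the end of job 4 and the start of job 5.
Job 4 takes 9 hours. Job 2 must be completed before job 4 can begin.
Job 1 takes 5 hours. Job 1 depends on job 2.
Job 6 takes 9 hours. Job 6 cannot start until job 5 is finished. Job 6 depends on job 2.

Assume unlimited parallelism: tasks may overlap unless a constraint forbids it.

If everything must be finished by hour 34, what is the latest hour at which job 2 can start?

Job 1 has no dependents, so it just needs to finish by hour 34. Starting by 34 − 5 = hour 29 achieves that.
Job 3 must finish by hour 34; it takes 8 hours, so it must start by 34 − 8 = hour 26.
To finish by hour 34, job 6 (duration 9) must start no later than hour 25.
Job 5 must finish before job 6 (must start by hour 25). With a 2-hour duration, job 5 must start by 25 − 2 = hour 23.
Job 4 has to be done before job 5 (must start by hour 23, minus 3-hour gap → hour 20). That means finishing by hour 20, i.e. starting by 20 − 9 = hour 11.
Job 2 must finish in time for job 1 (must start by hour 29); job 3 (must start by hour 26); job 4 (must start by hour 11); job 6 (must start by hour 25). The tightest is hour 11, so job 2 must start by 11 − 5 = hour 6.

6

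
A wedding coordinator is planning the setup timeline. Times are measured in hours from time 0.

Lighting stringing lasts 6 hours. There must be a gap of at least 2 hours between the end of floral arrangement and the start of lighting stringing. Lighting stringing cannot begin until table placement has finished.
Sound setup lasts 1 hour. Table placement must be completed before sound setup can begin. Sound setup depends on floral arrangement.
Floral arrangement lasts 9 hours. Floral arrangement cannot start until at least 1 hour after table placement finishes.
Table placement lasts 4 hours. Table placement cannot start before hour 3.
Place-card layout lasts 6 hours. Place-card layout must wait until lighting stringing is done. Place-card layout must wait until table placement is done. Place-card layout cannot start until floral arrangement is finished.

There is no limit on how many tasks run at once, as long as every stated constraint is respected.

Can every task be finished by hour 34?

Yes

Table placement cannot begin until its own release at hour 3. It runs from hour 3 to 3 + 4 = hour 7.
After table placement (finishes hour 7, plus 1-hour gap → hour 8), floral arrangement can start at hour 8 and finishes at hour 17.
Sound setup needs all of table placement (finishes hour 7); floral arrangement (finishes hour 17). That puts its earliest start at hour 17; it finishes at 17 + 1 = hour 18.
Lighting stringing needs all of floral arrangement (finishes hour 17, plus 2-hour gap → hour 19); table placement (finishes hour 7). That puts its earliest start at hour 19; it finishes at 19 + 6 = hour 25.
Place-card layout needs all of lighting stringing (finishes hour 25); table placement (finishes hour 7); floral arrangement (finishes hour 17). That puts its earliest start at hour 25; it finishes at 25 + 6 = hour 31.
Every task is finished by hour 31, which is no later than the deadline of 34, so the schedule is feasible.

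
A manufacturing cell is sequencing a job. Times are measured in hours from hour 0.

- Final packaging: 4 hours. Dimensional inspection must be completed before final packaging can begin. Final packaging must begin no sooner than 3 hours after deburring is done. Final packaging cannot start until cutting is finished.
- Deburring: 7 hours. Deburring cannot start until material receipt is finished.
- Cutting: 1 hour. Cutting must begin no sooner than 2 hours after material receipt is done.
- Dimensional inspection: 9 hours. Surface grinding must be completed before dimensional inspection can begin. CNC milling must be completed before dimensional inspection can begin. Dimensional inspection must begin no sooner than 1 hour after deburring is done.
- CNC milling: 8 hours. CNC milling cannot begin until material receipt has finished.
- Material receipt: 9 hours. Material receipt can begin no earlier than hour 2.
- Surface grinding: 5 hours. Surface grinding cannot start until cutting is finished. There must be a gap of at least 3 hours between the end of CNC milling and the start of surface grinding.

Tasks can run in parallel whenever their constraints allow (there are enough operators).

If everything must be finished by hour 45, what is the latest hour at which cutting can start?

Nothing follows final packaging; the deadline of hour 45 is its only limit. It must start by 45 − 4 = hour 41.
Dimensional inspection feeds into final packaging (must start by hour 41); so dimensional inspection must finish by hour 41 and therefore start by hour 32.
Since dimensional inspection (must start by hour 32) depends on it, surface grinding must finish by hour 32. Backing off its 5-hour duration gives a latest start of hour 27.
Cutting must finish in time for surface grinding (must start by hour 27); final packaging (must start by hour 41). The tightest is hour 27, so cutting must start by 27 − 1 = hour 26.

26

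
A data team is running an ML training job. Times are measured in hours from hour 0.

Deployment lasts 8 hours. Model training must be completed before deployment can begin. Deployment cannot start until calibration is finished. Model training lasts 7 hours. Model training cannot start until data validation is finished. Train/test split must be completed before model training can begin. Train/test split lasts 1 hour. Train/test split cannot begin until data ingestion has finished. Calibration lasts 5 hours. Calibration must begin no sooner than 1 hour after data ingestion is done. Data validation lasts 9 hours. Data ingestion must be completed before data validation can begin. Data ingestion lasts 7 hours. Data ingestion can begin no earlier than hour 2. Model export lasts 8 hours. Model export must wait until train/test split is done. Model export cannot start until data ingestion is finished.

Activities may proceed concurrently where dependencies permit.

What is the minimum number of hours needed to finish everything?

33

Data ingestion cannot begin until its own release at hour 2. It runs from hour 2 to 2 + 7 = hour 9.
After data ingestion (finishes hour 9, plus 1-hour gap → hour 10), calibration can start at hour 10 and finishes at hour 15.
After data ingestion (finishes hour 9), train/test split can start at hour 9 and finishes at hour 10.
Model export has to wait for train/test split (finishes hour 10); data ingestion (finishes hour 9). The latest of these is hour 10, so model export runs hour 10 to 10 + 8 = hour 18.
After data ingestion (finishes hour 9), data validation can start at hour 9 and finishes at hour 18.
Model training has to wait for data validation (finishes hour 18); train/test split (finishes hour 10). The latest of these is hour 18, so model training runs hour 18 to 18 + 7 = hour 25.
For deployment: model training (finishes hour 25); calibration (finishes hour 15). Taking the maximum gives a start of hour 25, and it finishes at 25 + 8 = hour 33.
All tasks are finished once the last one completes. Finish times: Data ingestion at 9, Data validation at 18, Train/test split at 10, Model training at 25, Calibration at 15, Model export at 18, Deployment at 33. The latest is hour 33.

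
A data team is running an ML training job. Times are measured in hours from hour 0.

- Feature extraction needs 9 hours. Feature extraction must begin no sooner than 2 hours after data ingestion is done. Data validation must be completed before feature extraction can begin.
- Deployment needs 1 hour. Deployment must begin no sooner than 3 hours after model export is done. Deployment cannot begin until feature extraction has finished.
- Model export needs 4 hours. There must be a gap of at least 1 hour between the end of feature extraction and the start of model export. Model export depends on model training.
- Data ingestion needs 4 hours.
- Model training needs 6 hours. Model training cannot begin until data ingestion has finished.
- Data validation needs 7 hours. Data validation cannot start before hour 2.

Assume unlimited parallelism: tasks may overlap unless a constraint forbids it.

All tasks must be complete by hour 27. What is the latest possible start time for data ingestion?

3

To finish by hour 27, deployment (duration 1) must start no later than hour 26.
Model export feeds into deployment (must start by hour 26, minus 3-hour gap → hour 23); so model export must finish by hour 23 and therefore start by hour 19.
Feature extraction has several dependents: model export (must start by hour 19, minus 1-hour gap → hour 18); deployment (must start by hour 26). The earliest of those limits is hour 18, so feature extraction must start by 18 − 9 = hour 9.
Model training must finish before model export (must start by hour 19). With a 6-hour duration, model training must start by 19 − 6 = hour 13.
Data ingestion has several dependents: feature extraction (must start by hour 9, minus 2-hour gap → hour 7); model training (must start by hour 13). The earliest of those limits is hour 7, so data ingestion must start by 7 − 4 = hour 3.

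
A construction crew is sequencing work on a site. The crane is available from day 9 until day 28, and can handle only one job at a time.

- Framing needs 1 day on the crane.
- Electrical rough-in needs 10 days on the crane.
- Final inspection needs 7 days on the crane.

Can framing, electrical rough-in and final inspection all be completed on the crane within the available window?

Yes

The crane window is 28 − 9 = 19 days.
Running back to back, the jobs need 1 + 10 + 7 = 18 days on the crane.
Since 18 ≤ 19, they fit within the window.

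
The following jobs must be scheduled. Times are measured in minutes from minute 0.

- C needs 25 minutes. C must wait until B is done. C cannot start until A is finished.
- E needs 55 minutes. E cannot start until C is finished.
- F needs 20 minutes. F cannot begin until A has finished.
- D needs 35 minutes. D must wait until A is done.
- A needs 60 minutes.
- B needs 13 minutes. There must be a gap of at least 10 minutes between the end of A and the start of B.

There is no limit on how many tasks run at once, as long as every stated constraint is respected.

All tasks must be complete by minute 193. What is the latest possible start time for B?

100

E has no dependents, so it just needs to finish by minute 193. Starting by 193 − 55 = minute 138 achieves that.
C has to be done before E (must start by minute 138). That means finishing by minute 138, i.e. starting by 138 − 25 = minute 113.
B must finish before C (must start by minute 113). With a 13-minute duration, B must start by 113 − 13 = minute 100.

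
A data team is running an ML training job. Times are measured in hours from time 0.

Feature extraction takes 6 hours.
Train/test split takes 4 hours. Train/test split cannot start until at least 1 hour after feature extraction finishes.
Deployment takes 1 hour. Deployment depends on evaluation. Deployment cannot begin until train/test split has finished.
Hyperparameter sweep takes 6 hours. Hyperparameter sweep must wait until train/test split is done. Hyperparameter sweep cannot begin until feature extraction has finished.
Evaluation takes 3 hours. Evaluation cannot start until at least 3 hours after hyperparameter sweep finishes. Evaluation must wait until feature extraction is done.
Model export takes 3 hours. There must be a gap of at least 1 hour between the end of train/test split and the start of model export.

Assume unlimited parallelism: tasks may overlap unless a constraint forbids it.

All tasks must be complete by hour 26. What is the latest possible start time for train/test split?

9

Deployment must finish by hour 26; it takes 1 hour, so it must start by 26 − 1 = hour 25.
Since deployment (must start by hour 25) depends on it, evaluation must finish by hour 25. Backing off its 3-hour duration gives a latest start of hour 22.
Hyperparameter sweep must finish before evaluation (must start by hour 22, minus 3-hour gap → hour 19). With a 6-hour duration, hyperparameter sweep must start by 19 − 6 = hour 13.
Model export has no dependents, so it just needs to finish by hour 26. Starting by 26 − 3 = hour 23 achieves that.
For train/test split: hyperparameter sweep (must start by hour 13); model export (must start by hour 23, minus 1-hour gap → hour 22); deployment (must start by hour 25). The most restrictive is hour 13; with a 4-hour duration, train/test split must start by hour 9.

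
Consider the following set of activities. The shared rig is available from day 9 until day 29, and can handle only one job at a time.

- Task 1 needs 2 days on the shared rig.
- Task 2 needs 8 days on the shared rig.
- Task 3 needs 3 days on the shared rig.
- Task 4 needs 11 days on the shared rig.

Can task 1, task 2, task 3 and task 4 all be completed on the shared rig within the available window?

No

The shared rig window is 29 − 9 = 20 days.
Running back to back, the jobs need 2 + 8 + 3 + 11 = 24 days on the shared rig.
Since 24 > 20, they cannot all fit.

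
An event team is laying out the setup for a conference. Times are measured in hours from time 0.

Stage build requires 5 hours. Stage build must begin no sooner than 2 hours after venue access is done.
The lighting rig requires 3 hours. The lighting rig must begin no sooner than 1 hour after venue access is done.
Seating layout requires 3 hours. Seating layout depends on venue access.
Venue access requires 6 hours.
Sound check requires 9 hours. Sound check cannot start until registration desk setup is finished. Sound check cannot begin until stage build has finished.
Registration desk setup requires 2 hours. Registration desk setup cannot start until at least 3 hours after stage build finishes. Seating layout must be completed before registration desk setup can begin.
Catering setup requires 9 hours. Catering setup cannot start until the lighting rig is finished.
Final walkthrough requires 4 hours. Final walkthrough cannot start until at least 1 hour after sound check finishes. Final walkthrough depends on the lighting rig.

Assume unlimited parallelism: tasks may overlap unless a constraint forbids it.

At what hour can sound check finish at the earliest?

Venue access has no prerequisites, so it starts at hour 0 and finishes at hour 6.
Seating layout cannot begin until venue access (finishes hour 6). It runs from hour 6 to 6 + 3 = hour 9.
Stage build waits on venue access (finishes hour 6, plus 2-hour gap → hour 8), so it starts at hour 8 and finishes at 8 + 5 = hour 13.
Registration desk setup needs all of stage build (finishes hour 13, plus 3-hour gap → hour 16); seating layout (finishes hour 9). That puts its earliest start at hour 16; it finishes at 16 + 2 = hour 18.
For sound check: registration desk setup (finishes hour 18); stage build (finishes hour 13). Taking the maximum gives a start of hour 18, and it finishes at 18 + 9 = hour 27.

27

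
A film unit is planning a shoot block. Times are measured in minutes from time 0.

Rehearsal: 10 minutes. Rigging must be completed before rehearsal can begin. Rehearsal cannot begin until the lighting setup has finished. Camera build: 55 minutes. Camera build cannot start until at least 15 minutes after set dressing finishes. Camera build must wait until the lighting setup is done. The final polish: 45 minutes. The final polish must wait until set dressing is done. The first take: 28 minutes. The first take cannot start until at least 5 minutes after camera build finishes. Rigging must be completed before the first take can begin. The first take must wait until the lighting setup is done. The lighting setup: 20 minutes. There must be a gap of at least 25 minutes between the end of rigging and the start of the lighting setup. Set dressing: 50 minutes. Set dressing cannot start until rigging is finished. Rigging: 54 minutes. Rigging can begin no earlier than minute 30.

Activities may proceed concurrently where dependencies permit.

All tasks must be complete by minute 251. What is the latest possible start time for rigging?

To finish by minute 251, the first take (duration 28) must start no later than minute 223.
Camera build must finish before the first take (must start by minute 223, minus 5-minute gap → minute 218). With a 55-minute duration, camera build must start by 218 − 55 = minute 163.
To finish by minute 251, the final polish (duration 45) must start no later than minute 206.
For set dressing: camera build (must start by minute 163, minus 15-minute gap → minute 148); the final polish (must start by minute 206). The most restrictive is minute 148; with a 50-minute duration, set dressing must start by minute 98.
Rehearsal must finish by minute 251; it takes 10 minutes, so it must start by 251 − 10 = minute 241.
The lighting setup feeds camera build (must start by minute 163); rehearsal (must start by minute 241); the first take (must start by minute 223). Taking the minimum, the lighting setup must finish by minute 163 and start by 163 − 20 = minute 143.
Rigging feeds set dressing (must start by minute 98); the lighting setup (must start by minute 143, minus 25-minute gap → minute 118); rehearsal (must start by minute 241); the first take (must start by minute 223). Taking the minimum, rigging must finish by minute 98 and start by 98 − 54 = minute 44.

44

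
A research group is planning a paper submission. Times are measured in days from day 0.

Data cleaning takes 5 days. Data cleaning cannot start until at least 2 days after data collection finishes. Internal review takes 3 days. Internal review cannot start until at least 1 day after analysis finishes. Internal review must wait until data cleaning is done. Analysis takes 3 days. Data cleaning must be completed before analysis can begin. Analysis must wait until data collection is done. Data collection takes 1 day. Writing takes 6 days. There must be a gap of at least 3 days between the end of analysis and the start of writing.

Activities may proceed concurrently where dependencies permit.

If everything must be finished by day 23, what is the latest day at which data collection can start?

3

Writing must finish by day 23; it takes 6 days, so it must start by 23 − 6 = day 17.
Internal review must finish by day 23; it takes 3 days, so it must start by 23 − 3 = day 20.
For analysis: writing (must start by day 17, minus 3-day gap → day 14); internal review (must start by day 20, minus 1-day gap → day 19). The most restrictive is day 14; with a 3-day duration, analysis must start by day 11.
Data cleaning has several dependents: analysis (must start by day 11); internal review (must start by day 20). The earliest of those limits is day 11, so data cleaning must start by 11 − 5 = day 6.
Data collection has several dependents: data cleaning (must start by day 6, minus 2-day gap → day 4); analysis (must start by day 11). The earliest of those limits is day 4, so data collection must start by 4 − 1 = day 3.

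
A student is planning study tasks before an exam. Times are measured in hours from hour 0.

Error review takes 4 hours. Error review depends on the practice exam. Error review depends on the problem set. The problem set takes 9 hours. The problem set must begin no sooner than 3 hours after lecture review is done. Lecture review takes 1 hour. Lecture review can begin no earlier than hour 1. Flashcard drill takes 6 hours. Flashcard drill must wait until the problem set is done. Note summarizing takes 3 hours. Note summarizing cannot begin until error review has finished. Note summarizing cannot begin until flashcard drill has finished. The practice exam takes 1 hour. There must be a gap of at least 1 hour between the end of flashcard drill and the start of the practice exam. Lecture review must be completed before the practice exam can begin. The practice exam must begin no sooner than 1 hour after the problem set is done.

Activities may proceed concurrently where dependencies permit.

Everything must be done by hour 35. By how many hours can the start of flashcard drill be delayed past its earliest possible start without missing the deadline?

6

Lecture review cannot begin until its own release at hour 1. It runs from hour 1 to 1 + 1 = hour 2.
The problem set cannot begin until lecture review (finishes hour 2, plus 3-hour gap → hour 5). It runs from hour 5 to 5 + 9 = hour 14.
After the problem set (finishes hour 14), flashcard drill can start at hour 14 and finishes at hour 20.

Working backward from the deadline:
Note summarizing must finish by hour 35; it takes 3 hours, so it must start by 35 − 3 = hour 32.
Error review has to be done before note summarizing (must start by hour 32). That means finishing by hour 32, i.e. starting by 32 − 4 = hour 28.
Since error review (must start by hour 28) depends on it, the practice exam must finish by hour 28. Backing off its 1-hour duration gives a latest start of hour 27.
Flashcard drill feeds the practice exam (must start by hour 27, minus 1-hour gap → hour 26); note summarizing (must start by hour 32). Taking the minimum, flashcard drill must finish by hour 26 and start by 26 − 6 = hour 20.
So flashcard drill can start as early as hour 14 and as late as hour 20, giving 20 − 14 = 6 hours of slack.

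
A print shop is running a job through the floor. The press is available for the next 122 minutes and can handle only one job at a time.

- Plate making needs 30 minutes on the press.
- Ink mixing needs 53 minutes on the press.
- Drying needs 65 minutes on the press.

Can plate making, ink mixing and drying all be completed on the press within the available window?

No

Running back to back, the jobs need 30 + 53 + 65 = 148 minutes on the press.
Since 148 > 122, they cannot all fit.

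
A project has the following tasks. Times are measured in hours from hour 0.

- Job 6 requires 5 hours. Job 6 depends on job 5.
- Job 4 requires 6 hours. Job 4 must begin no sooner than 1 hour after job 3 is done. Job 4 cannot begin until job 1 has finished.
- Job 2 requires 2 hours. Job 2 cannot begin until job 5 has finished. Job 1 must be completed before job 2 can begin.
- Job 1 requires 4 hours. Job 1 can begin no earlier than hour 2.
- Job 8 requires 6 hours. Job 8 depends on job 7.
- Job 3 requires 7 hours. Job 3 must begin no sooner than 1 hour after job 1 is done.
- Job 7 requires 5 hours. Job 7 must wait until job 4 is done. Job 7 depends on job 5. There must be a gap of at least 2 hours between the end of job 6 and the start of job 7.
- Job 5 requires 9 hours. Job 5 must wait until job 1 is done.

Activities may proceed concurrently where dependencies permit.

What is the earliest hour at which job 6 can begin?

Job 1 cannot begin until its own release at hour 2. It runs from hour 2 to 2 + 4 = hour 6.
Job 5 waits on job 1 (finishes hour 6), so it starts at hour 6 and finishes at 6 + 9 = hour 15.
Job 6 waits on job 5 (finishes hour 15), so the earliest it can start is hour 15.

15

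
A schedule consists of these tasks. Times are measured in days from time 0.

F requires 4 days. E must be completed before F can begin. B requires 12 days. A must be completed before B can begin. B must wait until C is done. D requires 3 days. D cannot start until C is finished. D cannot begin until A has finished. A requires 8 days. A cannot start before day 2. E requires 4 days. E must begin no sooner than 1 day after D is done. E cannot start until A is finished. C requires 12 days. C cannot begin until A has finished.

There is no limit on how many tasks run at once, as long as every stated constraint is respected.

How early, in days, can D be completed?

After its own release at day 2, A can start at day 2 and finishes at day 10.
C waits on A (finishes day 10), so it starts at day 10 and finishes at 10 + 12 = day 22.
D needs all of C (finishes day 22); A (finishes day 10). That puts its earliest start at day 22; it finishes at 22 + 3 = day 25.

25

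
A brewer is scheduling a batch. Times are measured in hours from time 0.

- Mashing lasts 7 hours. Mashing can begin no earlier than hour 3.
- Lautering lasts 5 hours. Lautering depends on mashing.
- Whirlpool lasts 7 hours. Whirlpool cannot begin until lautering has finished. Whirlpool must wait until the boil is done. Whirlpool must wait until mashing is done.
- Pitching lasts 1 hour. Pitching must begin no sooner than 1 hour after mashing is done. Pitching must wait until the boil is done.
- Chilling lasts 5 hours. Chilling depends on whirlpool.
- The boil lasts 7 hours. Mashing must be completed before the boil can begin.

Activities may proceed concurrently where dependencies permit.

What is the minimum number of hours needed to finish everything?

29

Mashing cannot begin until its own release at hour 3. It runs from hour 3 to 3 + 7 = hour 10.
After mashing (finishes hour 10), the boil can start at hour 10 and finishes at hour 17.
For pitching: mashing (finishes hour 10, plus 1-hour gap → hour 11); the boil (finishes hour 17). Taking the maximum gives a start of hour 17, and it finishes at 17 + 1 = hour 18.
After mashing (finishes hour 10), lautering can start at hour 10 and finishes at hour 15.
Whirlpool cannot start until lautering (finishes hour 15); the boil (finishes hour 17); mashing (finishes hour 10). The controlling bound is hour 17, so whirlpool finishes at 17 + 7 = hour 24.
Chilling waits on whirlpool (finishes hour 24), so it starts at hour 24 and finishes at 24 + 5 = hour 29.
All tasks are finished once the last one completes. Finish times: Mashing at 10, Lautering at 15, The boil at 17, Whirlpool at 24, Chilling at 29, Pitching at 18. The latest is hour 29.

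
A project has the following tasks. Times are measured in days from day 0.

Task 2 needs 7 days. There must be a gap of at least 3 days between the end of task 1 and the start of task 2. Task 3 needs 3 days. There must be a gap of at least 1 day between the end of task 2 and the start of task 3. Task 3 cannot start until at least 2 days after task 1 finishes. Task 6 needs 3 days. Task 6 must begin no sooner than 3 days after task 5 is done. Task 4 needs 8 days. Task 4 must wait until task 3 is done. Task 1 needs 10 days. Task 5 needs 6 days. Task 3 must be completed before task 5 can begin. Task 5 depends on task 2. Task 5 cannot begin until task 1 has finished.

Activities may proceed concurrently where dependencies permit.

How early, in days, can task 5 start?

Nothing blocks task 1, so it runs from day 0 to day 10.
After task 1 (finishes day 10, plus 3-day gap → day 13), task 2 can start at day 13 and finishes at day 20.
Task 3 cannot start until task 2 (finishes day 20, plus 1-day gap → day 21); task 1 (finishes day 10, plus 2-day gap → day 12). The controlling bound is day 21, so task 3 finishes at 21 + 3 = day 24.
Task 5 waits on task 3 (finishes day 24); task 2 (finishes day 20); task 1 (finishes day 10). The latest of these is day 24, which is the earliest task 5 can start.

24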